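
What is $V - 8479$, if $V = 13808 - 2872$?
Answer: $2457$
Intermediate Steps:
$V = 10936$ ($V = 13808 - 2872 = 10936$)
$V - 8479 = 10936 - 8479 = 2457$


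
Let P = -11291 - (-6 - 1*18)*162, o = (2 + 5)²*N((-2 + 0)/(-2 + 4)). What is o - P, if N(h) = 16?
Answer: 8187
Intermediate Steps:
o = 784 (o = (2 + 5)²*16 = 7²*16 = 49*16 = 784)
P = -7403 (P = -11291 - (-6 - 18)*162 = -11291 - (-24)*162 = -11291 - 1*(-3888) = -11291 + 3888 = -7403)
o - P = 784 - 1*(-7403) = 784 + 7403 = 8187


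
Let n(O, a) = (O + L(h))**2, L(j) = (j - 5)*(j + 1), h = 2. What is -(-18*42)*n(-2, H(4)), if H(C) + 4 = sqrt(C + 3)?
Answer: 91476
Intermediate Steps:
H(C) = -4 + sqrt(3 + C) (H(C) = -4 + sqrt(C + 3) = -4 + sqrt(3 + C))
L(j) = (1 + j)*(-5 + j) (L(j) = (-5 + j)*(1 + j) = (1 + j)*(-5 + j))
n(O, a) = (-9 + O)**2 (n(O, a) = (O + (-5 + 2**2 - 4*2))**2 = (O + (-5 + 4 - 8))**2 = (O - 9)**2 = (-9 + O)**2)
-(-18*42)*n(-2, H(4)) = -(-18*42)*(-9 - 2)**2 = -(-756)*(-11)**2 = -(-756)*121 = -1*(-91476) = 91476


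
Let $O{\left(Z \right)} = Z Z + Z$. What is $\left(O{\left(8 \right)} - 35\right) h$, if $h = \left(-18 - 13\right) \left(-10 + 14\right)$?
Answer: $-4588$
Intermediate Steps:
$O{\left(Z \right)} = Z + Z^{2}$ ($O{\left(Z \right)} = Z^{2} + Z = Z + Z^{2}$)
$h = -124$ ($h = \left(-31\right) 4 = -124$)
$\left(O{\left(8 \right)} - 35\right) h = \left(8 \left(1 + 8\right) - 35\right) \left(-124\right) = \left(8 \cdot 9 - 35\right) \left(-124\right) = \left(72 - 35\right) \left(-124\right) = 37 \left(-124\right) = -4588$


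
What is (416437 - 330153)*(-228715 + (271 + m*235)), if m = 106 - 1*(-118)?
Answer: -15169072336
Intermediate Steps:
m = 224 (m = 106 + 118 = 224)
(416437 - 330153)*(-228715 + (271 + m*235)) = (416437 - 330153)*(-228715 + (271 + 224*235)) = 86284*(-228715 + (271 + 52640)) = 86284*(-228715 + 52911) = 86284*(-175804) = -15169072336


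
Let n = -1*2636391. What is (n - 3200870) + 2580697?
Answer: -3256564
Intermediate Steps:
n = -2636391
(n - 3200870) + 2580697 = (-2636391 - 3200870) + 2580697 = -5837261 + 2580697 = -3256564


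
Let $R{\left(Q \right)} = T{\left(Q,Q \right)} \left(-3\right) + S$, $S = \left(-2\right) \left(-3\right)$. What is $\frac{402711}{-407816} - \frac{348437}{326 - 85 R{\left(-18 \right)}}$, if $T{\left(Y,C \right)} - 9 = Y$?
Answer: $\frac{141099863023}{1010975864} \approx 139.57$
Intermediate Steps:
$T{\left(Y,C \right)} = 9 + Y$
$S = 6$
$R{\left(Q \right)} = -21 - 3 Q$ ($R{\left(Q \right)} = \left(9 + Q\right) \left(-3\right) + 6 = \left(-27 - 3 Q\right) + 6 = -21 - 3 Q$)
$\frac{402711}{-407816} - \frac{348437}{326 - 85 R{\left(-18 \right)}} = \frac{402711}{-407816} - \frac{348437}{326 - 85 \left(-21 - -54\right)} = 402711 \left(- \frac{1}{407816}\right) - \frac{348437}{326 - 85 \left(-21 + 54\right)} = - \frac{402711}{407816} - \frac{348437}{326 - 2805} = - \frac{402711}{407816} - \frac{348437}{-2479} = - \frac{402711}{407816} - - \frac{348437}{2479} = - \frac{402711}{407816} + \frac{348437}{2479} = \frac{141099863023}{1010975864}$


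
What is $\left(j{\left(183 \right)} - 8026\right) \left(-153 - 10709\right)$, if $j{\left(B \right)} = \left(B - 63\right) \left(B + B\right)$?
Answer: $-389880628$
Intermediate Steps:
$j{\left(B \right)} = 2 B \left(-63 + B\right)$ ($j{\left(B \right)} = \left(-63 + B\right) 2 B = 2 B \left(-63 + B\right)$)
$\left(j{\left(183 \right)} - 8026\right) \left(-153 - 10709\right) = \left(2 \cdot 183 \left(-63 + 183\right) - 8026\right) \left(-153 - 10709\right) = \left(2 \cdot 183 \cdot 120 - 8026\right) \left(-10862\right) = \left(43920 - 8026\right) \left(-10862\right) = 35894 \left(-10862\right) = -389880628$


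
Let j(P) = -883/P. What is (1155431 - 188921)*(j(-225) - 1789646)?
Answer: -8648534812226/5 ≈ -1.7297e+12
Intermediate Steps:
(1155431 - 188921)*(j(-225) - 1789646) = (1155431 - 188921)*(-883/(-225) - 1789646) = 966510*(-883*(-1/225) - 1789646) = 966510*(883/225 - 1789646) = 966510*(-402669467/225) = -8648534812226/5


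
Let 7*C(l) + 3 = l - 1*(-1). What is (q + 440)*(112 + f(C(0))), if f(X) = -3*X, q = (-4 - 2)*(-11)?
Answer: 399740/7 ≈ 57106.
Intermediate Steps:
C(l) = -2/7 + l/7 (C(l) = -3/7 + (l - 1*(-1))/7 = -3/7 + (l + 1)/7 = -3/7 + (1 + l)/7 = -3/7 + (1/7 + l/7) = -2/7 + l/7)
q = 66 (q = -6*(-11) = 66)
(q + 440)*(112 + f(C(0))) = (66 + 440)*(112 - 3*(-2/7 + (1/7)*0)) = 506*(112 - 3*(-2/7 + 0)) = 506*(112 - 3*(-2/7)) = 506*(112 + 6/7) = 506*(790/7) = 399740/7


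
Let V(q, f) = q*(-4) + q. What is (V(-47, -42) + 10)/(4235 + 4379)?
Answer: 151/8614 ≈ 0.017530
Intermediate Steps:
V(q, f) = -3*q (V(q, f) = -4*q + q = -3*q)
(V(-47, -42) + 10)/(4235 + 4379) = (-3*(-47) + 10)/(4235 + 4379) = (141 + 10)/8614 = 151*(1/8614) = 151/8614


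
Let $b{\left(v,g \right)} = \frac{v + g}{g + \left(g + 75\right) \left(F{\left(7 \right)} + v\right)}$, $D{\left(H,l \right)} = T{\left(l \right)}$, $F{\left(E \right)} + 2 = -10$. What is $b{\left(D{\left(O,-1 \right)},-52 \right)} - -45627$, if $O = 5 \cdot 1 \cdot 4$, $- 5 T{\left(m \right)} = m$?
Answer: $\frac{10539874}{231} \approx 45627.0$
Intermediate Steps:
$T{\left(m \right)} = - \frac{m}{5}$
$O = 20$ ($O = 5 \cdot 4 = 20$)
$F{\left(E \right)} = -12$ ($F{\left(E \right)} = -2 - 10 = -12$)
$D{\left(H,l \right)} = - \frac{l}{5}$
$b{\left(v,g \right)} = \frac{g + v}{g + \left(-12 + v\right) \left(75 + g\right)}$ ($b{\left(v,g \right)} = \frac{v + g}{g + \left(g + 75\right) \left(-12 + v\right)} = \frac{g + v}{g + \left(75 + g\right) \left(-12 + v\right)} = \frac{g + v}{g + \left(-12 + v\right) \left(75 + g\right)}$)
$b{\left(D{\left(O,-1 \right)},-52 \right)} - -45627 = \frac{-52 - - \frac{1}{5}}{-900 - -572 + 75 \left(\left(- \frac{1}{5}\right) \left(-1\right)\right) - 52 \left(\left(- \frac{1}{5}\right) \left(-1\right)\right)} - -45627 = \frac{-52 + \frac{1}{5}}{-900 + 572 + 75 \cdot \frac{1}{5} - \frac{52}{5}} + 45627 = \frac{1}{-900 + 572 + 15 - \frac{52}{5}} \left(- \frac{259}{5}\right) + 45627 = \frac{1}{- \frac{1617}{5}} \left(- \frac{259}{5}\right) + 45627 = \left(- \frac{5}{1617}\right) \left(- \frac{259}{5}\right) + 45627 = \frac{37}{231} + 45627 = \frac{10539874}{231}$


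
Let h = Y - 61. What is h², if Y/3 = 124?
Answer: 96721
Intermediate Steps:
Y = 372 (Y = 3*124 = 372)
h = 311 (h = 372 - 61 = 311)
h² = 311² = 96721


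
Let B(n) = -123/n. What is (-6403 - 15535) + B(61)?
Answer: -1338341/61 ≈ -21940.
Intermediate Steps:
(-6403 - 15535) + B(61) = (-6403 - 15535) - 123/61 = -21938 - 123*1/61 = -21938 - 123/61 = -1338341/61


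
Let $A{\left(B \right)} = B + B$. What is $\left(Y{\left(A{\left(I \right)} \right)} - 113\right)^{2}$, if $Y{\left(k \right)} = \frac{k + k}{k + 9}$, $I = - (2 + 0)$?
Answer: $\frac{328329}{25} \approx 13133.0$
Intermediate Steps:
$I = -2$ ($I = \left(-1\right) 2 = -2$)
$A{\left(B \right)} = 2 B$
$Y{\left(k \right)} = \frac{2 k}{9 + k}$
$\left(Y{\left(A{\left(I \right)} \right)} - 113\right)^{2} = \left(\frac{2 \cdot 2 \left(-2\right)}{9 + 2 \left(-2\right)} - 113\right)^{2} = \left(2 \left(-4\right) \frac{1}{9 - 4} - 113\right)^{2} = \left(2 \left(-4\right) \frac{1}{5} - 113\right)^{2} = \left(- \frac{8}{5} - 113\right)^{2} = \left(- \frac{573}{5}\right)^{2} = \frac{328329}{25}$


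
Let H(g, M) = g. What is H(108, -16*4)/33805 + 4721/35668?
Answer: 163445549/1205756740 ≈ 0.13555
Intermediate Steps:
H(108, -16*4)/33805 + 4721/35668 = 108/33805 + 4721/35668 = 163445549/1205756740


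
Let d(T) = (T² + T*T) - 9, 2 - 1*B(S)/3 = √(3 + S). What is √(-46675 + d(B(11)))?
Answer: 2*√(-11590 - 18*√14) ≈ 215.94*I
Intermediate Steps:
B(S) = 6 - 3*√(3 + S)
d(T) = -9 + 2*T² (d(T) = (T² + T²) - 9 = 2*T² - 9 = -9 + 2*T²)
√(-46675 + d(B(11))) = √(-46675 + (-9 + 2*(6 - 3*√(3 + 11))²)) = √(-46675 + (-9 + 2*(6 - 3*√14)²)) = √(-46684 + 2*(6 - 3*√14)²)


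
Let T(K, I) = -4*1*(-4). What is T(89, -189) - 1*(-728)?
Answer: 744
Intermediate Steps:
T(K, I) = 16 (T(K, I) = -4*(-4) = 16)
T(89, -189) - 1*(-728) = 16 - 1*(-728) = 16 + 728 = 744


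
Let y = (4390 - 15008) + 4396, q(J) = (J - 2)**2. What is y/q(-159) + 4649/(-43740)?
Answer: -392657009/1133784540 ≈ -0.34632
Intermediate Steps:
q(J) = (-2 + J)**2
y = -6222 (y = -10618 + 4396 = -6222)
y/q(-159) + 4649/(-43740) = -6222/(-2 - 159)**2 + 4649/(-43740) = -6222/((-161)**2) + 4649*(-1/43740) = -6222/25921 - 4649/43740 = -392657009/1133784540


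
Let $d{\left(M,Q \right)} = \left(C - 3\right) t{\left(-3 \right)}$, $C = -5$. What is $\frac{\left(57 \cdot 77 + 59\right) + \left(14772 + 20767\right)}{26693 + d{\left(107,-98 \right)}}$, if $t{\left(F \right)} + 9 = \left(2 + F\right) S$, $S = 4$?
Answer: $\frac{39987}{26797} \approx 1.4922$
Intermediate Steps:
$t{\left(F \right)} = -1 + 4 F$ ($t{\left(F \right)} = -9 + \left(2 + F\right) 4 = -9 + \left(8 + 4 F\right) = -1 + 4 F$)
$d{\left(M,Q \right)} = 104$ ($d{\left(M,Q \right)} = \left(-5 - 3\right) \left(-1 + 4 \left(-3\right)\right) = - 8 \left(-1 - 12\right) = \left(-8\right) \left(-13\right) = 104$)
$\frac{\left(57 \cdot 77 + 59\right) + \left(14772 + 20767\right)}{26693 + d{\left(107,-98 \right)}} = \frac{\left(57 \cdot 77 + 59\right) + \left(14772 + 20767\right)}{26693 + 104} = \frac{\left(4389 + 59\right) + 35539}{26797} = \left(4448 + 35539\right) \frac{1}{26797} = 39987 \cdot \frac{1}{26797} = \frac{39987}{26797}$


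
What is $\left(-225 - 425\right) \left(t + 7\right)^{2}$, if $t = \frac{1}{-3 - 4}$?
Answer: $- \frac{1497600}{49} \approx -30563.0$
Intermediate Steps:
$t = - \frac{1}{7}$ ($t = \frac{1}{-7} = - \frac{1}{7} \approx -0.14286$)
$\left(-225 - 425\right) \left(t + 7\right)^{2} = \left(-225 - 425\right) \left(- \frac{1}{7} + 7\right)^{2} = - 650 \left(\frac{48}{7}\right)^{2} = \left(-650\right) \frac{2304}{49} = - \frac{1497600}{49}$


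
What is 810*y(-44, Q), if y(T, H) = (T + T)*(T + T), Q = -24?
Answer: 6272640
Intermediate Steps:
y(T, H) = 4*T² (y(T, H) = (2*T)*(2*T) = 4*T²)
810*y(-44, Q) = 810*(4*(-44)²) = 810*(4*1936) = 810*7744 = 6272640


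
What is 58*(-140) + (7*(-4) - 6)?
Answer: -8154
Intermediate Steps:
58*(-140) + (7*(-4) - 6) = -8120 + (-28 - 6) = -8120 - 34 = -8154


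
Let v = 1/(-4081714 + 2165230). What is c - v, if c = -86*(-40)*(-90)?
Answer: -593343446399/1916484 ≈ -3.0960e+5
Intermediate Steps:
c = -309600 (c = 3440*(-90) = -309600)
v = -1/1916484 (v = 1/(-1916484) = -1/1916484 ≈ -5.2179e-7)
c - v = -309600 - 1*(-1/1916484) = -309600 + 1/1916484 = -593343446399/1916484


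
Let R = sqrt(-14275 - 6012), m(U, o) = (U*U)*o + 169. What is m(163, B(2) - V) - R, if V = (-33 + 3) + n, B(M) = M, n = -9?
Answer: 1089498 - I*sqrt(20287) ≈ 1.0895e+6 - 142.43*I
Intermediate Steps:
V = -39 (V = (-33 + 3) - 9 = -30 - 9 = -39)
m(U, o) = 169 + o*U**2 (m(U, o) = U**2*o + 169 = o*U**2 + 169 = 169 + o*U**2)
R = I*sqrt(20287) (R = sqrt(-20287) = I*sqrt(20287) ≈ 142.43*I)
m(163, B(2) - V) - R = (169 + (2 - 1*(-39))*163**2) - I*sqrt(20287) = (169 + (2 + 39)*26569) - I*sqrt(20287) = (169 + 41*26569) - I*sqrt(20287) = (169 + 1089329) - I*sqrt(20287) = 1089498 - I*sqrt(20287)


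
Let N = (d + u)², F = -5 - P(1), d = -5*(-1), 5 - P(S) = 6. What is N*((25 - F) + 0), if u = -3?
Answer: 116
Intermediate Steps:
P(S) = -1 (P(S) = 5 - 1*6 = 5 - 6 = -1)
d = 5
F = -4 (F = -5 - 1*(-1) = -5 + 1 = -4)
N = 4 (N = (5 - 3)² = 2² = 4)
N*((25 - F) + 0) = 4*((25 - 1*(-4)) + 0) = 4*((25 + 4) + 0) = 4*(29 + 0) = 4*29 = 116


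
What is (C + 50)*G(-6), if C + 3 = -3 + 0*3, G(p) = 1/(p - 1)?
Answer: -44/7 ≈ -6.2857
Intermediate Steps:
G(p) = 1/(-1 + p)
C = -6 (C = -3 + (-3 + 0*3) = -3 + (-3 + 0) = -3 - 3 = -6)
(C + 50)*G(-6) = (-6 + 50)/(-1 - 6) = 44/(-7) = 44*(-1/7) = -44/7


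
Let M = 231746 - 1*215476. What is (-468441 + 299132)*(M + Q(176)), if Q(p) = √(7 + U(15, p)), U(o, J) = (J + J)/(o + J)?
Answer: -2754657430 - 169309*√322599/191 ≈ -2.7552e+9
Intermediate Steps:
U(o, J) = 2*J/(J + o) (U(o, J) = (2*J)/(J + o) = 2*J/(J + o))
Q(p) = √(7 + 2*p/(15 + p)) (Q(p) = √(7 + 2*p/(p + 15)) = √(7 + 2*p/(15 + p)))
M = 16270 (M = 231746 - 215476 = 16270)
(-468441 + 299132)*(M + Q(176)) = (-468441 + 299132)*(16270 + √3*√((35 + 3*176)/(15 + 176))) = -169309*(16270 + √3*√((35 + 528)/191)) = -169309*(16270 + √3*√((1/191)*563)) = -169309*(16270 + √3*√(563/191)) = -169309*(16270 + √3*(√107533/191)) = -169309*(16270 + √322599/191) = -2754657430 - 169309*√322599/191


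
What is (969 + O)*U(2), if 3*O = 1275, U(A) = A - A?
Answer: 0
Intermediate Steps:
U(A) = 0
O = 425 (O = (⅓)*1275 = 425)
(969 + O)*U(2) = (969 + 425)*0 = 1394*0 = 0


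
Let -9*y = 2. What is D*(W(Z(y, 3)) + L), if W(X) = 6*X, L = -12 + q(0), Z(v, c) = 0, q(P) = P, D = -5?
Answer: 60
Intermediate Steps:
y = -2/9 (y = -⅑*2 = -2/9 ≈ -0.22222)
L = -12 (L = -12 + 0 = -12)
D*(W(Z(y, 3)) + L) = -5*(6*0 - 12) = -5*(0 - 12) = -5*(-12) = 60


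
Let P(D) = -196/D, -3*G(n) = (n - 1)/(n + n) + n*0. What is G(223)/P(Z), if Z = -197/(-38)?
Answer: 7289/1660904 ≈ 0.0043886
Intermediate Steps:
Z = 197/38 (Z = -197*(-1/38) = 197/38 ≈ 5.1842)
G(n) = -(-1 + n)/(6*n) (G(n) = -((n - 1)/(n + n) + n*0)/3 = -((-1 + n)/((2*n)) + 0)/3 = -((-1 + n)*(1/(2*n)) + 0)/3 = -((-1 + n)/(2*n) + 0)/3 = -(-1 + n)/(6*n))
G(223)/P(Z) = ((⅙)*(1 - 1*223)/223)/((-196/197/38)) = ((⅙)*(1/223)*(1 - 223))/((-196*38/197)) = ((⅙)*(1/223)*(-222))/(-7448/197) = -37/223*(-197/7448) = 7289/1660904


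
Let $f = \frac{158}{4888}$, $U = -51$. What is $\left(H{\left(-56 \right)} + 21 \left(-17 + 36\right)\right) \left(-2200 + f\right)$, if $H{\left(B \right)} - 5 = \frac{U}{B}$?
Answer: $- \frac{17416735525}{19552} \approx -8.9079 \cdot 10^{5}$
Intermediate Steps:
$f = \frac{79}{2444}$ ($f = 158 \cdot \frac{1}{4888} = \frac{79}{2444} \approx 0.032324$)
$H{\left(B \right)} = 5 - \frac{51}{B}$
$\left(H{\left(-56 \right)} + 21 \left(-17 + 36\right)\right) \left(-2200 + f\right) = \left(\left(5 - \frac{51}{-56}\right) + 21 \left(-17 + 36\right)\right) \left(-2200 + \frac{79}{2444}\right) = \left(\left(5 - - \frac{51}{56}\right) + 21 \cdot 19\right) \left(- \frac{5376721}{2444}\right) = \left(\left(5 + \frac{51}{56}\right) + 399\right) \left(- \frac{5376721}{2444}\right) = \left(\frac{331}{56} + 399\right) \left(- \frac{5376721}{2444}\right) = \frac{22675}{56} \left(- \frac{5376721}{2444}\right) = - \frac{17416735525}{19552}$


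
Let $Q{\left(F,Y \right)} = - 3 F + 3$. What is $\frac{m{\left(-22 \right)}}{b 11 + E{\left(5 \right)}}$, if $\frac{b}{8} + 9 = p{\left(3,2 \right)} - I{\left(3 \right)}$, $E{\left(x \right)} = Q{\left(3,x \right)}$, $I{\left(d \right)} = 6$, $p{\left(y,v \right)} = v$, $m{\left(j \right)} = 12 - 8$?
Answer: $- \frac{2}{575} \approx -0.0034783$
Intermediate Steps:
$m{\left(j \right)} = 4$
$Q{\left(F,Y \right)} = 3 - 3 F$
$E{\left(x \right)} = -6$ ($E{\left(x \right)} = 3 - 9 = -6$)
$b = -104$ ($b = -72 + 8 \left(2 - 6\right) = -72 + 8 \left(-4\right) = -72 - 32 = -104$)
$\frac{m{\left(-22 \right)}}{b 11 + E{\left(5 \right)}} = \frac{4}{\left(-104\right) 11 - 6} = \frac{4}{-1144 - 6} = \frac{4}{-1150} = 4 \left(- \frac{1}{1150}\right) = - \frac{2}{575}$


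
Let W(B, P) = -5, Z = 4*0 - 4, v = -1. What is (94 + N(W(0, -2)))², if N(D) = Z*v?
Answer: 9604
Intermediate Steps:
Z = -4 (Z = 0 - 4 = -4)
N(D) = 4 (N(D) = -4*(-1) = 4)
(94 + N(W(0, -2)))² = (94 + 4)² = 98² = 9604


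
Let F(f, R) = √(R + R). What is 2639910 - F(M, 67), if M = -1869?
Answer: 2639910 - √134 ≈ 2.6399e+6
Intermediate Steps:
F(f, R) = √2*√R (F(f, R) = √(2*R) = √2*√R)
2639910 - F(M, 67) = 2639910 - √2*√67 = 2639910 - √134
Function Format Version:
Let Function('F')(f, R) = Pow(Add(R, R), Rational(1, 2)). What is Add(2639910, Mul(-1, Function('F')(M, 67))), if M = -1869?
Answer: Add(2639910, Mul(-1, Pow(134, Rational(1, 2)))) ≈ 2.6399e+6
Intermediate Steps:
Function('F')(f, R) = Mul(Pow(2, Rational(1, 2)), Pow(R, Rational(1, 2))) (Function('F')(f, R) = Pow(Mul(2, R), Rational(1, 2)) = Mul(Pow(2, Rational(1, 2)), Pow(R, Rational(1, 2))))
Add(2639910, Mul(-1, Function('F')(M, 67))) = Add(2639910, Mul(-1, Mul(Pow(2, Rational(1, 2)), Pow(67, Rational(1, 2))))) = Add(2639910, Mul(-1, Pow(134, Rational(1, 2))))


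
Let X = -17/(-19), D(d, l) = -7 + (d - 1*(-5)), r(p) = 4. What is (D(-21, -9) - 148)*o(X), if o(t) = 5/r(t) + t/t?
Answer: -1539/4 ≈ -384.75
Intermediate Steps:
D(d, l) = -2 + d (D(d, l) = -7 + (d + 5) = -7 + (5 + d) = -2 + d)
X = 17/19 (X = -17*(-1/19) = 17/19 ≈ 0.89474)
o(t) = 9/4 (o(t) = 5/4 + t/t = 5*(¼) + 1 = 5/4 + 1 = 9/4)
(D(-21, -9) - 148)*o(X) = ((-2 - 21) - 148)*(9/4) = (-23 - 148)*(9/4) = -171*9/4 = -1539/4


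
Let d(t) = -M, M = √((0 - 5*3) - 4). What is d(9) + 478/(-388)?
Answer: -239/194 - I*√19 ≈ -1.232 - 4.3589*I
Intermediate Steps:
M = I*√19 (M = √((0 - 15) - 4) = √(-15 - 4) = √(-19) = I*√19 ≈ 4.3589*I)
d(t) = -I*√19
d(9) + 478/(-388) = -I*√19 + 478/(-388) = -I*√19 + 478*(-1/388) = -I*√19 - 239/194 = -239/194 - I*√19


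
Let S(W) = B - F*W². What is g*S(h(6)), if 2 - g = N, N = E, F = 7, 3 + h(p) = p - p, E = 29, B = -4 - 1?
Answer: 1836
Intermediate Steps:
B = -5
h(p) = -3 (h(p) = -3 + (p - p) = -3 + 0 = -3)
N = 29
g = -27 (g = 2 - 1*29 = 2 - 29 = -27)
S(W) = -5 - 7*W²
g*S(h(6)) = -27*(-5 - 7*(-3)²) = -27*(-5 - 7*9) = -27*(-5 - 63) = -27*(-68) = 1836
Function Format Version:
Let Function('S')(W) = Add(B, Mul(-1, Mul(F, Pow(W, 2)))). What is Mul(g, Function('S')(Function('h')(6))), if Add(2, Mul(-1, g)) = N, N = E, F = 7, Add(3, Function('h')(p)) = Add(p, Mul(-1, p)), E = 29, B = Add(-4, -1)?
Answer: 1836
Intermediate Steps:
B = -5
Function('h')(p) = -3 (Function('h')(p) = Add(-3, Add(p, Mul(-1, p))) = Add(-3, 0) = -3)
N = 29
g = -27 (g = Add(2, Mul(-1, 29)) = Add(2, -29) = -27)
Function('S')(W) = Add(-5, Mul(-7, Pow(W, 2))) (Function('S')(W) = Add(-5, Mul(-1, Mul(7, Pow(W, 2)))) = Add(-5, Mul(-7, Pow(W, 2))))
Mul(g, Function('S')(Function('h')(6))) = Mul(-27, Add(-5, Mul(-7, Pow(-3, 2)))) = Mul(-27, Add(-5, Mul(-7, 9))) = Mul(-27, Add(-5, -63)) = Mul(-27, -68) = 1836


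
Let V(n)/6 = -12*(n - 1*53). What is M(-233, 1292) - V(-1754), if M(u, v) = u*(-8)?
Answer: -128240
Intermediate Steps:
M(u, v) = -8*u
V(n) = 3816 - 72*n (V(n) = 6*(-12*(n - 1*53)) = 6*(-12*(n - 53)) = 6*(-12*(-53 + n)) = 6*(636 - 12*n) = 3816 - 72*n)
M(-233, 1292) - V(-1754) = -8*(-233) - (3816 - 72*(-1754)) = 1864 - (3816 + 126288) = 1864 - 1*130104 = 1864 - 130104 = -128240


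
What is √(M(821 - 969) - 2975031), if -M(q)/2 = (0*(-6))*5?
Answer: 3*I*√330559 ≈ 1724.8*I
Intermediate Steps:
M(q) = 0 (M(q) = -2*0*(-6)*5 = -0*5 = -2*0 = 0)
√(M(821 - 969) - 2975031) = √(0 - 2975031) = √(-2975031) = 3*I*√330559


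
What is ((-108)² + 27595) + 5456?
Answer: 44715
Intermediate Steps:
((-108)² + 27595) + 5456 = (11664 + 27595) + 5456 = 39259 + 5456 = 44715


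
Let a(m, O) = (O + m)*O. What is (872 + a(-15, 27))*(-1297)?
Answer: -1551212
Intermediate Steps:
a(m, O) = O*(O + m)
(872 + a(-15, 27))*(-1297) = (872 + 27*(27 - 15))*(-1297) = (872 + 27*12)*(-1297) = (872 + 324)*(-1297) = 1196*(-1297) = -1551212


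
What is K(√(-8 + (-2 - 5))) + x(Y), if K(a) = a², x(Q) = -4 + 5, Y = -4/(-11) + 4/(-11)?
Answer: -14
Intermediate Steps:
Y = 0 (Y = -4*(-1/11) + 4*(-1/11) = 4/11 - 4/11 = 0)
x(Q) = 1
K(√(-8 + (-2 - 5))) + x(Y) = (√(-8 + (-2 - 5)))² + 1 = (√(-8 - 7))² + 1 = (√(-15))² + 1 = (I*√15)² + 1 = -15 + 1 = -14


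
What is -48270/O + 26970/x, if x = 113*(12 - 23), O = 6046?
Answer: -111530115/3757589 ≈ -29.681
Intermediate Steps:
x = -1243 (x = 113*(-11) = -1243)
-48270/O + 26970/x = -48270/6046 + 26970/(-1243) = -48270*1/6046 + 26970*(-1/1243) = -24135/3023 - 26970/1243 = -111530115/3757589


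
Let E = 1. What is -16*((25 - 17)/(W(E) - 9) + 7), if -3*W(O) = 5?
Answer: -100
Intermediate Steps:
W(O) = -5/3 (W(O) = -⅓*5 = -5/3)
-16*((25 - 17)/(W(E) - 9) + 7) = -16*((25 - 17)/(-5/3 - 9) + 7) = -16*(8/(-32/3) + 7) = -16*(8*(-3/32) + 7) = -16*(-¾ + 7) = -16*25/4 = -100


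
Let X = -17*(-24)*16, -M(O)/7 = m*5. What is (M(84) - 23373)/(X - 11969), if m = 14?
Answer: 23863/5441 ≈ 4.3858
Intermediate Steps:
M(O) = -490 (M(O) = -98*5 = -7*70 = -490)
X = 6528 (X = 408*16 = 6528)
(M(84) - 23373)/(X - 11969) = (-490 - 23373)/(6528 - 11969) = -23863/(-5441) = -23863*(-1/5441) = 23863/5441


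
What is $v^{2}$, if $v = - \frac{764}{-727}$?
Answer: $\frac{583696}{528529} \approx 1.1044$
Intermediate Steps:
$v = \frac{764}{727}$ ($v = \left(-764\right) \left(- \frac{1}{727}\right) = \frac{764}{727} \approx 1.0509$)
$v^{2} = \left(\frac{764}{727}\right)^{2} = \frac{583696}{528529}$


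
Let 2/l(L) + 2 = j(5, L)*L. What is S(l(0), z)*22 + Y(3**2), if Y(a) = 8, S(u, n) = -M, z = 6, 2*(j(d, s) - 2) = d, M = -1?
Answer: 30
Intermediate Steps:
j(d, s) = 2 + d/2
l(L) = 2/(-2 + 9*L/2) (l(L) = 2/(-2 + (2 + (1/2)*5)*L) = 2/(-2 + (2 + 5/2)*L) = 2/(-2 + 9*L/2))
S(u, n) = 1 (S(u, n) = -1*(-1) = 1)
S(l(0), z)*22 + Y(3**2) = 1*22 + 8 = 22 + 8 = 30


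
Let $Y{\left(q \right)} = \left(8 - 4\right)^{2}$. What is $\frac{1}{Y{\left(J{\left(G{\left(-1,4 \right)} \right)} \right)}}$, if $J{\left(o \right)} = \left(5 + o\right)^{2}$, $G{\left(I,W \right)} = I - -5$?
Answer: $\frac{1}{16} \approx 0.0625$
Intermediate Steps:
$G{\left(I,W \right)} = 5 + I$ ($G{\left(I,W \right)} = I + 5 = 5 + I$)
$Y{\left(q \right)} = 16$ ($Y{\left(q \right)} = 4^{2} = 16$)
$\frac{1}{Y{\left(J{\left(G{\left(-1,4 \right)} \right)} \right)}} = \frac{1}{16}$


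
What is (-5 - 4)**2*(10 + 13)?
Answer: 1863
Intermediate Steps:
(-5 - 4)**2*(10 + 13) = (-9)**2*23 = 81*23 = 1863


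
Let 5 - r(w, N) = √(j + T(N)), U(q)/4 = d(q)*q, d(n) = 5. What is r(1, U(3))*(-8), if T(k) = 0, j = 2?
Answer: -40 + 8*√2 ≈ -28.686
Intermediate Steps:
U(q) = 20*q (U(q) = 4*(5*q) = 20*q)
r(w, N) = 5 - √2 (r(w, N) = 5 - √(2 + 0) = 5 - √2)
r(1, U(3))*(-8) = (5 - √2)*(-8) = -40 + 8*√2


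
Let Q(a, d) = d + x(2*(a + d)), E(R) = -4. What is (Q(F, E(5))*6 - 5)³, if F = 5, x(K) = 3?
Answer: -1331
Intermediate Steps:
Q(a, d) = 3 + d (Q(a, d) = d + 3 = 3 + d)
(Q(F, E(5))*6 - 5)³ = ((3 - 4)*6 - 5)³ = (-1*6 - 5)³ = (-6 - 5)³ = (-11)³ = -1331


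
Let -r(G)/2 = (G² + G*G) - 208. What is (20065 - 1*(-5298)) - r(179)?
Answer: 153111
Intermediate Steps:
r(G) = 416 - 4*G² (r(G) = -2*((G² + G*G) - 208) = -2*((G² + G²) - 208) = -2*(2*G² - 208) = -2*(-208 + 2*G²) = 416 - 4*G²)
(20065 - 1*(-5298)) - r(179) = (20065 - 1*(-5298)) - (416 - 4*179²) = (20065 + 5298) - (416 - 4*32041) = 25363 - (416 - 128164) = 25363 - 1*(-127748) = 25363 + 127748 = 153111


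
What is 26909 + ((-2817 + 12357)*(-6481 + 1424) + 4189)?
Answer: -48212682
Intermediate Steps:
26909 + ((-2817 + 12357)*(-6481 + 1424) + 4189) = 26909 + (9540*(-5057) + 4189) = 26909 + (-48243780 + 4189) = 26909 - 48239591 = -48212682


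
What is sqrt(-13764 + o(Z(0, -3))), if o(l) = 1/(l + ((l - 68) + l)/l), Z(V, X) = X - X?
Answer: 2*I*sqrt(3441) ≈ 117.32*I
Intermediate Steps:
Z(V, X) = 0
o(l) = 1/(l + (-68 + 2*l)/l) (o(l) = 1/(l + ((-68 + l) + l)/l) = 1/(l + (-68 + 2*l)/l))
sqrt(-13764 + o(Z(0, -3))) = sqrt(-13764 + 0/(-68 + 0**2 + 2*0)) = sqrt(-13764 + 0/(-68 + 0 + 0)) = sqrt(-13764 + 0/(-68)) = sqrt(-13764 + 0*(-1/68)) = sqrt(-13764 + 0) = sqrt(-13764) = 2*I*sqrt(3441)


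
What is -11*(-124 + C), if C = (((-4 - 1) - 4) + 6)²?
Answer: 1265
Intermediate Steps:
C = 9 (C = ((-5 - 4) + 6)² = (-9 + 6)² = (-3)² = 9)
-11*(-124 + C) = -11*(-124 + 9) = -11*(-115) = 1265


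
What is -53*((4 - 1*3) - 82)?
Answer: 4293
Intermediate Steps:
-53*((4 - 1*3) - 82) = -53*((4 - 3) - 82) = -53*(1 - 82) = -53*(-81) = 4293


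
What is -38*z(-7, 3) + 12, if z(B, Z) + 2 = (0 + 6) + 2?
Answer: -216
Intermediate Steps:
z(B, Z) = 6 (z(B, Z) = -2 + ((0 + 6) + 2) = -2 + (6 + 2) = -2 + 8 = 6)
-38*z(-7, 3) + 12 = -38*6 + 12 = -228 + 12 = -216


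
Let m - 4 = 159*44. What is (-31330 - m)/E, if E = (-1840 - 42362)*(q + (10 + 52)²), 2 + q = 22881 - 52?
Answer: 19165/589455771 ≈ 3.2513e-5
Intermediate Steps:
m = 7000 (m = 4 + 159*44 = 4 + 6996 = 7000)
q = 22827 (q = -2 + (22881 - 52) = -2 + 22829 = 22827)
E = -1178911542 (E = (-1840 - 42362)*(22827 + (10 + 52)²) = -44202*(22827 + 62²) = -44202*(22827 + 3844) = -44202*26671 = -1178911542)
(-31330 - m)/E = (-31330 - 1*7000)/(-1178911542) = (-31330 - 7000)*(-1/1178911542) = -38330*(-1/1178911542) = 19165/589455771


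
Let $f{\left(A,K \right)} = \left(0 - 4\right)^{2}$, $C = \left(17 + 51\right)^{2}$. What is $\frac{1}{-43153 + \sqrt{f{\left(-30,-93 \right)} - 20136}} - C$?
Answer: $- \frac{8610819913249}{1862201529} - \frac{2 i \sqrt{5030}}{1862201529} \approx -4624.0 - 7.6171 \cdot 10^{-8} i$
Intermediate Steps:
$C = 4624$ ($C = 68^{2} = 4624$)
$f{\left(A,K \right)} = 16$ ($f{\left(A,K \right)} = \left(-4\right)^{2} = 16$)
$\frac{1}{-43153 + \sqrt{f{\left(-30,-93 \right)} - 20136}} - C = \frac{1}{-43153 + \sqrt{16 - 20136}} - 4624 = \frac{1}{-43153 + \sqrt{-20120}} - 4624 = \frac{1}{-43153 + 2 i \sqrt{5030}} - 4624 = -4624 + \frac{1}{-43153 + 2 i \sqrt{5030}}$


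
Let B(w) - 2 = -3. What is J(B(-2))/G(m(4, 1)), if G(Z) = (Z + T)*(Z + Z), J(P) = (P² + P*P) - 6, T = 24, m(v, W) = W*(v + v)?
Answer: -1/128 ≈ -0.0078125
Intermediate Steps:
m(v, W) = 2*W*v (m(v, W) = W*(2*v) = 2*W*v)
B(w) = -1 (B(w) = 2 - 3 = -1)
J(P) = -6 + 2*P² (J(P) = (P² + P²) - 6 = 2*P² - 6 = -6 + 2*P²)
G(Z) = 2*Z*(24 + Z) (G(Z) = (Z + 24)*(Z + Z) = (24 + Z)*(2*Z) = 2*Z*(24 + Z))
J(B(-2))/G(m(4, 1)) = (-6 + 2*(-1)²)/((2*(2*1*4)*(24 + 2*1*4))) = (-6 + 2*1)/((2*8*(24 + 8))) = (-6 + 2)/((2*8*32)) = -4/512 = -4*1/512 = -1/128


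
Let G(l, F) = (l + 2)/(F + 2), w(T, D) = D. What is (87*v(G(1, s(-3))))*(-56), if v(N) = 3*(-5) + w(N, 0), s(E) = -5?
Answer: 73080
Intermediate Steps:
G(l, F) = (2 + l)/(2 + F)
v(N) = -15 (v(N) = 3*(-5) + 0 = -15 + 0 = -15)
(87*v(G(1, s(-3))))*(-56) = (87*(-15))*(-56) = -1305*(-56) = 73080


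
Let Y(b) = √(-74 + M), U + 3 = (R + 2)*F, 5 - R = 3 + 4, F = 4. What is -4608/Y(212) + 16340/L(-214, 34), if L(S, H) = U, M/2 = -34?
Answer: -16340/3 + 2304*I*√142/71 ≈ -5446.7 + 386.69*I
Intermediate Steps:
R = -2 (R = 5 - (3 + 4) = 5 - 1*7 = 5 - 7 = -2)
M = -68 (M = 2*(-34) = -68)
U = -3 (U = -3 + (-2 + 2)*4 = -3 + 0*4 = -3 + 0 = -3)
L(S, H) = -3
Y(b) = I*√142 (Y(b) = √(-74 - 68) = √(-142) = I*√142)
-4608/Y(212) + 16340/L(-214, 34) = -4608*(-I*√142/142) + 16340/(-3) = -(-2304)*I*√142/71 + 16340*(-⅓) = 2304*I*√142/71 - 16340/3 = -16340/3 + 2304*I*√142/71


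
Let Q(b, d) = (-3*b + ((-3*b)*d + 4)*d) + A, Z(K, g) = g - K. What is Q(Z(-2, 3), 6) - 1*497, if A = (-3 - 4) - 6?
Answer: -1041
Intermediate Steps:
A = -13 (A = -7 - 6 = -13)
Q(b, d) = -13 - 3*b + d*(4 - 3*b*d) (Q(b, d) = (-3*b + ((-3*b)*d + 4)*d) - 13 = (-3*b + (-3*b*d + 4)*d) - 13 = (-3*b + (4 - 3*b*d)*d) - 13 = (-3*b + d*(4 - 3*b*d)) - 13 = -13 - 3*b + d*(4 - 3*b*d))
Q(Z(-2, 3), 6) - 1*497 = (-13 - 3*(3 - 1*(-2)) + 4*6 - 3*(3 - 1*(-2))*6²) - 1*497 = (-13 - 3*(3 + 2) + 24 - 3*(3 + 2)*36) - 497 = (-13 - 3*5 + 24 - 3*5*36) - 497 = (-13 - 15 + 24 - 540) - 497 = -544 - 497 = -1041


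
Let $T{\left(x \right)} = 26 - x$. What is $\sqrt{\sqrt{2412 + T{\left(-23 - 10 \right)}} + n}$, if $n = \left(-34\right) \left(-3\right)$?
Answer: $\sqrt{102 + \sqrt{2471}} \approx 12.317$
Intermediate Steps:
$n = 102$
$\sqrt{\sqrt{2412 + T{\left(-23 - 10 \right)}} + n} = \sqrt{\sqrt{2412 + \left(26 - \left(-23 - 10\right)\right)} + 102} = \sqrt{\sqrt{2412 + \left(26 - -33\right)} + 102} = \sqrt{\sqrt{2412 + \left(26 + 33\right)} + 102} = \sqrt{\sqrt{2412 + 59} + 102} = \sqrt{\sqrt{2471} + 102} = \sqrt{102 + \sqrt{2471}}$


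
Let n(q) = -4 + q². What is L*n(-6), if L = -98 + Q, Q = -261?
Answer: -11488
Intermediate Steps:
L = -359 (L = -98 - 261 = -359)
L*n(-6) = -359*(-4 + (-6)²) = -359*(-4 + 36) = -359*32 = -11488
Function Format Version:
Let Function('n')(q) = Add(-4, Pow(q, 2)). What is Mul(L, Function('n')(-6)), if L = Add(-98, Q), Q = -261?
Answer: -11488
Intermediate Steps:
L = -359 (L = Add(-98, -261) = -359)
Mul(L, Function('n')(-6)) = Mul(-359, Add(-4, Pow(-6, 2))) = Mul(-359, Add(-4, 36)) = Mul(-359, 32) = -11488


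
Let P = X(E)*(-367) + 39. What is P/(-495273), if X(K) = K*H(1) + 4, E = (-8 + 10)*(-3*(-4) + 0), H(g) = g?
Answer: 10237/495273 ≈ 0.020669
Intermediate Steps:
E = 24 (E = 2*(12 + 0) = 2*12 = 24)
X(K) = 4 + K (X(K) = K*1 + 4 = K + 4 = 4 + K)
P = -10237 (P = (4 + 24)*(-367) + 39 = 28*(-367) + 39 = -10276 + 39 = -10237)
P/(-495273) = -10237/(-495273) = -10237*(-1/495273) = 10237/495273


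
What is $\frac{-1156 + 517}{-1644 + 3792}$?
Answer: $- \frac{213}{716} \approx -0.29749$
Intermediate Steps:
$\frac{-1156 + 517}{-1644 + 3792} = - \frac{639}{2148} = \left(-639\right) \frac{1}{2148} = - \frac{213}{716}$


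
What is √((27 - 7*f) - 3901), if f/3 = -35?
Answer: I*√3139 ≈ 56.027*I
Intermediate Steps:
f = -105 (f = 3*(-35) = -105)
√((27 - 7*f) - 3901) = √((27 - 7*(-105)) - 3901) = √((27 + 735) - 3901) = √(762 - 3901) = √(-3139) = I*√3139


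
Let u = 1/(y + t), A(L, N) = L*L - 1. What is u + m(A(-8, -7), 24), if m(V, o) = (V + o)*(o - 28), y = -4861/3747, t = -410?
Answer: -536317335/1541131 ≈ -348.00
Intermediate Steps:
A(L, N) = -1 + L² (A(L, N) = L² - 1 = -1 + L²)
y = -4861/3747 (y = -4861*1/3747 = -4861/3747 ≈ -1.2973)
u = -3747/1541131 (u = 1/(-4861/3747 - 410) = 1/(-1541131/3747) = -3747/1541131 ≈ -0.0024313)
m(V, o) = (-28 + o)*(V + o) (m(V, o) = (V + o)*(-28 + o) = (-28 + o)*(V + o))
u + m(A(-8, -7), 24) = -3747/1541131 + (24² - 28*(-1 + (-8)²) - 28*24 + (-1 + (-8)²)*24) = -3747/1541131 + (576 - 28*(-1 + 64) - 672 + (-1 + 64)*24) = -3747/1541131 + (576 - 28*63 - 672 + 63*24) = -3747/1541131 + (576 - 1764 - 672 + 1512) = -3747/1541131 - 348 = -536317335/1541131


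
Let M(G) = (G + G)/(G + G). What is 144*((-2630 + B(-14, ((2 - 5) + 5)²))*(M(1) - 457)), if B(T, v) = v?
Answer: 172433664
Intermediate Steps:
M(G) = 1 (M(G) = (2*G)/((2*G)) = (2*G)*(1/(2*G)) = 1)
144*((-2630 + B(-14, ((2 - 5) + 5)²))*(M(1) - 457)) = 144*((-2630 + ((2 - 5) + 5)²)*(1 - 457)) = 144*((-2630 + (-3 + 5)²)*(-456)) = 144*((-2630 + 2²)*(-456)) = 144*((-2630 + 4)*(-456)) = 144*(-2626*(-456)) = 144*1197456 = 172433664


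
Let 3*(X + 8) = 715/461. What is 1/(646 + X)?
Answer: 1383/883069 ≈ 0.0015661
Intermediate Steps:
X = -10349/1383 (X = -8 + (715/461)/3 = -8 + (715*(1/461))/3 = -8 + (⅓)*(715/461) = -8 + 715/1383 = -10349/1383 ≈ -7.4830)
1/(646 + X) = 1/(646 - 10349/1383) = 1/(883069/1383) = 1383/883069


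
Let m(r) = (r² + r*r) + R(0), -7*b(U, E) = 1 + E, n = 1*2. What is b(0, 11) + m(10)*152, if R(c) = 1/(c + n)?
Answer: 213320/7 ≈ 30474.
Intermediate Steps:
n = 2
b(U, E) = -⅐ - E/7 (b(U, E) = -(1 + E)/7 = -⅐ - E/7)
R(c) = 1/(2 + c) (R(c) = 1/(c + 2) = 1/(2 + c))
m(r) = ½ + 2*r² (m(r) = (r² + r*r) + 1/(2 + 0) = (r² + r²) + 1/2 = 2*r² + ½ = ½ + 2*r²)
b(0, 11) + m(10)*152 = (-⅐ - ⅐*11) + (½ + 2*10²)*152 = (-⅐ - 11/7) + (½ + 2*100)*152 = -12/7 + (½ + 200)*152 = -12/7 + (401/2)*152 = -12/7 + 30476 = 213320/7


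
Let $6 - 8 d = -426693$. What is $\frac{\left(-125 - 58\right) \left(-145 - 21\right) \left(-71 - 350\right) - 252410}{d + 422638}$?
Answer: $- \frac{104332384}{3807803} \approx -27.4$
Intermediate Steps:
$d = \frac{426699}{8}$ ($d = \frac{3}{4} - - \frac{426693}{8} = \frac{3}{4} + \frac{426693}{8} = \frac{426699}{8} \approx 53337.0$)
$\frac{\left(-125 - 58\right) \left(-145 - 21\right) \left(-71 - 350\right) - 252410}{d + 422638} = \frac{\left(-125 - 58\right) \left(-145 - 21\right) \left(-71 - 350\right) - 252410}{\frac{426699}{8} + 422638} = \frac{\left(-183\right) \left(-166\right) \left(-421\right) - 252410}{\frac{3807803}{8}} = \left(30378 \left(-421\right) - 252410\right) \frac{8}{3807803} = \left(-12789138 - 252410\right) \frac{8}{3807803} = \left(-13041548\right) \frac{8}{3807803} = - \frac{104332384}{3807803}$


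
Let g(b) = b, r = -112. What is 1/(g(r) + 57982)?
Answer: 1/57870 ≈ 1.7280e-5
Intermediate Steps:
1/(g(r) + 57982) = 1/(-112 + 57982) = 1/57870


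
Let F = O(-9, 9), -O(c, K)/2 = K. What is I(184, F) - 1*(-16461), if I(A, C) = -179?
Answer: 16282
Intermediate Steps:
O(c, K) = -2*K
F = -18 (F = -2*9 = -18)
I(184, F) - 1*(-16461) = -179 - 1*(-16461) = -179 + 16461 = 16282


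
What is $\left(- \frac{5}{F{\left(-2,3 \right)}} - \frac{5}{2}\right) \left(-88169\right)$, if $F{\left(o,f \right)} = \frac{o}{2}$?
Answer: $- \frac{440845}{2} \approx -2.2042 \cdot 10^{5}$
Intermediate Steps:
$F{\left(o,f \right)} = \frac{o}{2}$ ($F{\left(o,f \right)} = o \frac{1}{2} = \frac{o}{2}$)
$\left(- \frac{5}{F{\left(-2,3 \right)}} - \frac{5}{2}\right) \left(-88169\right) = \left(- \frac{5}{\frac{1}{2} \left(-2\right)} - \frac{5}{2}\right) \left(-88169\right) = \left(- \frac{5}{-1} - \frac{5}{2}\right) \left(-88169\right) = \left(\left(-5\right) \left(-1\right) - \frac{5}{2}\right) \left(-88169\right) = \left(5 - \frac{5}{2}\right) \left(-88169\right) = \frac{5}{2} \left(-88169\right) = - \frac{440845}{2}$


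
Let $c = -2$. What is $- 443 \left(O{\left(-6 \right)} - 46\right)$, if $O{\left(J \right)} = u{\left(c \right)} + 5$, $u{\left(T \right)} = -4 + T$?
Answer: $20821$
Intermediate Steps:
$O{\left(J \right)} = -1$ ($O{\left(J \right)} = \left(-4 - 2\right) + 5 = -6 + 5 = -1$)
$- 443 \left(O{\left(-6 \right)} - 46\right) = - 443 \left(-1 - 46\right) = \left(-443\right) \left(-47\right) = 20821$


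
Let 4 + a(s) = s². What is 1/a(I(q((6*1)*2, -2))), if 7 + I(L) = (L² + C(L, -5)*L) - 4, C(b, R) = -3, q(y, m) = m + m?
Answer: 1/285 ≈ 0.0035088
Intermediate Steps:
q(y, m) = 2*m
I(L) = -11 + L² - 3*L (I(L) = -7 + ((L² - 3*L) - 4) = -7 + (-4 + L² - 3*L) = -11 + L² - 3*L)
a(s) = -4 + s²
1/a(I(q((6*1)*2, -2))) = 1/(-4 + (-11 + (2*(-2))² - 6*(-2))²) = 1/(-4 + (-11 + (-4)² - 3*(-4))²) = 1/(-4 + (-11 + 16 + 12)²) = 1/(-4 + 17²) = 1/(-4 + 289) = 1/285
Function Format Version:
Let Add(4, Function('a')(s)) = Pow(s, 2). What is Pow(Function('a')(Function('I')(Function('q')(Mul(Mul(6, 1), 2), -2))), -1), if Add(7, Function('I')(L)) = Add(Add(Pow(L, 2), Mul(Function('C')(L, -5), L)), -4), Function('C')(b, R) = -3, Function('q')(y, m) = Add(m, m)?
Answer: Rational(1, 285) ≈ 0.0035088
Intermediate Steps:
Function('q')(y, m) = Mul(2, m)
Function('I')(L) = Add(-11, Pow(L, 2), Mul(-3, L)) (Function('I')(L) = Add(-7, Add(Add(Pow(L, 2), Mul(-3, L)), -4)) = Add(-7, Add(-4, Pow(L, 2), Mul(-3, L))) = Add(-11, Pow(L, 2), Mul(-3, L)))
Function('a')(s) = Add(-4, Pow(s, 2))
Pow(Function('a')(Function('I')(Function('q')(Mul(Mul(6, 1), 2), -2))), -1) = Pow(Add(-4, Pow(Add(-11, Pow(Mul(2, -2), 2), Mul(-3, Mul(2, -2))), 2)), -1) = Pow(Add(-4, Pow(Add(-11, Pow(-4, 2), Mul(-3, -4)), 2)), -1) = Pow(Add(-4, Pow(Add(-11, 16, 12), 2)), -1) = Pow(Add(-4, Pow(17, 2)), -1) = Pow(Add(-4, 289), -1) = Pow(285, -1) = Rational(1, 285)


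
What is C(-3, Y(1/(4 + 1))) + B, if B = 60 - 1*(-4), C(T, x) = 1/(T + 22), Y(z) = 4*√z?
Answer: 1217/19 ≈ 64.053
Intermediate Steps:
C(T, x) = 1/(22 + T)
B = 64 (B = 60 + 4 = 64)
C(-3, Y(1/(4 + 1))) + B = 1/(22 - 3) + 64 = 1/19 + 64 = 1217/19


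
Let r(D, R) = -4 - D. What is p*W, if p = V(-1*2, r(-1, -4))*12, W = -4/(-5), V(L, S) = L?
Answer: -96/5 ≈ -19.200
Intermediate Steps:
W = 4/5 (W = -4*(-1/5) = 4/5 ≈ 0.80000)
p = -24 (p = -1*2*12 = -2*12 = -24)
p*W = -24*4/5 = -96/5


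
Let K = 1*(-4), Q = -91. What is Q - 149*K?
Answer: 505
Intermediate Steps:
K = -4
Q - 149*K = -91 - 149*(-4) = -91 + 596 = 505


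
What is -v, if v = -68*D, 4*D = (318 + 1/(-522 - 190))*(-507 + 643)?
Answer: 65433935/89 ≈ 7.3521e+5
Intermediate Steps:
D = 3849055/356 (D = ((318 + 1/(-522 - 190))*(-507 + 643))/4 = ((318 + 1/(-712))*136)/4 = ((318 - 1/712)*136)/4 = ((226415/712)*136)/4 = (¼)*(3849055/89) = 3849055/356 ≈ 10812.)
v = -65433935/89 (v = -68*3849055/356 = -65433935/89 ≈ -7.3521e+5)
-v = -1*(-65433935/89) = 65433935/89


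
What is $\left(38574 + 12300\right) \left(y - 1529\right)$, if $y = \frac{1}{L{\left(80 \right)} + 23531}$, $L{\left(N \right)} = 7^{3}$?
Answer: $- \frac{309511862255}{3979} \approx -7.7786 \cdot 10^{7}$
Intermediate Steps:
$L{\left(N \right)} = 343$
$y = \frac{1}{23874}$ ($y = \frac{1}{343 + 23531} = \frac{1}{23874} \approx 4.1887 \cdot 10^{-5}$)
$\left(38574 + 12300\right) \left(y - 1529\right) = \left(38574 + 12300\right) \left(\frac{1}{23874} - 1529\right) = 50874 \left(- \frac{36503345}{23874}\right) = - \frac{309511862255}{3979}$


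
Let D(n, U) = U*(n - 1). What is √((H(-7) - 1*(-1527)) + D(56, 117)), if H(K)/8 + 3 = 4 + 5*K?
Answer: √7690 ≈ 87.693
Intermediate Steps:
D(n, U) = U*(-1 + n)
H(K) = 8 + 40*K (H(K) = -24 + 8*(4 + 5*K) = -24 + (32 + 40*K) = 8 + 40*K)
√((H(-7) - 1*(-1527)) + D(56, 117)) = √(((8 + 40*(-7)) - 1*(-1527)) + 117*(-1 + 56)) = √(((8 - 280) + 1527) + 117*55) = √((-272 + 1527) + 6435) = √(1255 + 6435) = √7690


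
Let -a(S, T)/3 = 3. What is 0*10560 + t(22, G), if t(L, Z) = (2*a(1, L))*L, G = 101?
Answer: -396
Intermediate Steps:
a(S, T) = -9 (a(S, T) = -3*3 = -9)
t(L, Z) = -18*L (t(L, Z) = (2*(-9))*L = -18*L)
0*10560 + t(22, G) = 0*10560 - 18*22 = 0 - 396 = -396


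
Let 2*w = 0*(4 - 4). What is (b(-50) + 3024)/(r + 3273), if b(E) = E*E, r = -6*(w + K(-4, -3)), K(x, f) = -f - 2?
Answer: 5524/3267 ≈ 1.6908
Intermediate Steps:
K(x, f) = -2 - f
w = 0 (w = (0*(4 - 4))/2 = (0*0)/2 = (1/2)*0 = 0)
r = -6 (r = -6*(0 + (-2 - 1*(-3))) = -6*(0 + (-2 + 3)) = -6*(0 + 1) = -6*1 = -6)
b(E) = E**2
(b(-50) + 3024)/(r + 3273) = ((-50)**2 + 3024)/(-6 + 3273) = (2500 + 3024)/3267 = 5524*(1/3267) = 5524/3267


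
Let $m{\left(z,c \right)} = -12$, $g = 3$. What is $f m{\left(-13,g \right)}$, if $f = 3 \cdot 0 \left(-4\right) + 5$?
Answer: $-60$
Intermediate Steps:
$f = 5$ ($f = 0 \left(-4\right) + 5 = 0 + 5 = 5$)
$f m{\left(-13,g \right)} = 5 \left(-12\right) = -60$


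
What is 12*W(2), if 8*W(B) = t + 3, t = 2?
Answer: 15/2 ≈ 7.5000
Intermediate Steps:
W(B) = 5/8 (W(B) = (2 + 3)/8 = (⅛)*5 = 5/8)
12*W(2) = 12*(5/8) = 15/2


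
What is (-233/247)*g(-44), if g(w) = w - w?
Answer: 0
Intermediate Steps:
g(w) = 0
(-233/247)*g(-44) = -233/247*0 = 0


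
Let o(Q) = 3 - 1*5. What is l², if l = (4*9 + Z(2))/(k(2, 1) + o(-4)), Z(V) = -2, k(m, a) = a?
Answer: 1156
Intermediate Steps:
o(Q) = -2 (o(Q) = 3 - 5 = -2)
l = -34 (l = (4*9 - 2)/(1 - 2) = (36 - 2)/(-1) = 34*(-1) = -34)
l² = (-34)² = 1156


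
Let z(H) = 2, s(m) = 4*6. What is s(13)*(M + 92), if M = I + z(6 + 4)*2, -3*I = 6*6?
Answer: 2016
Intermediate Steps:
s(m) = 24
I = -12 (I = -2*6 = -⅓*36 = -12)
M = -8 (M = -12 + 2*2 = -12 + 4 = -8)
s(13)*(M + 92) = 24*(-8 + 92) = 24*84 = 2016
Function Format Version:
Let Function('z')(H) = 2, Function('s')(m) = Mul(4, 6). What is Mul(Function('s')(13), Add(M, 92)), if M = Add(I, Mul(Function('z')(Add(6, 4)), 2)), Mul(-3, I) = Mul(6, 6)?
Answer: 2016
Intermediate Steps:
Function('s')(m) = 24
I = -12 (I = Mul(Rational(-1, 3), Mul(6, 6)) = Mul(Rational(-1, 3), 36) = -12)
M = -8 (M = Add(-12, Mul(2, 2)) = Add(-12, 4) = -8)
Mul(Function('s')(13), Add(M, 92)) = Mul(24, Add(-8, 92)) = Mul(24, 84) = 2016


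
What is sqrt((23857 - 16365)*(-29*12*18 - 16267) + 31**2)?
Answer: 3*I*sqrt(18755699) ≈ 12992.0*I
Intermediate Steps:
sqrt((23857 - 16365)*(-29*12*18 - 16267) + 31**2) = sqrt(7492*(-348*18 - 16267) + 961) = sqrt(7492*(-6264 - 16267) + 961) = sqrt(7492*(-22531) + 961) = sqrt(-168802252 + 961) = sqrt(-168801291) = 3*I*sqrt(18755699)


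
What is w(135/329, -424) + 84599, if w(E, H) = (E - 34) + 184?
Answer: 27882556/329 ≈ 84749.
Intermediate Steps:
w(E, H) = 150 + E (w(E, H) = (-34 + E) + 184 = 150 + E)
w(135/329, -424) + 84599 = (150 + 135/329) + 84599 = 49485/329 + 84599 = 27882556/329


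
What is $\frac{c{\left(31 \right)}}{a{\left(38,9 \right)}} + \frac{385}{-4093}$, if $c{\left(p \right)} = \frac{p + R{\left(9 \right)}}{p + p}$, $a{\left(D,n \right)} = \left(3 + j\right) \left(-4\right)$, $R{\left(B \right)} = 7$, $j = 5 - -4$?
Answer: $- \frac{650647}{6090384} \approx -0.10683$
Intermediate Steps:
$j = 9$ ($j = 5 + 4 = 9$)
$a{\left(D,n \right)} = -48$ ($a{\left(D,n \right)} = \left(3 + 9\right) \left(-4\right) = 12 \left(-4\right) = -48$)
$c{\left(p \right)} = \frac{7 + p}{2 p}$ ($c{\left(p \right)} = \frac{p + 7}{p + p} = \frac{7 + p}{2 p}$)
$\frac{c{\left(31 \right)}}{a{\left(38,9 \right)}} + \frac{385}{-4093} = \frac{\frac{1}{2} \cdot \frac{1}{31} \left(7 + 31\right)}{-48} + \frac{385}{-4093} = \frac{1}{2} \cdot \frac{1}{31} \cdot 38 \left(- \frac{1}{48}\right) + 385 \left(- \frac{1}{4093}\right) = \frac{19}{31} \left(- \frac{1}{48}\right) - \frac{385}{4093} = - \frac{19}{1488} - \frac{385}{4093} = - \frac{650647}{6090384}$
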